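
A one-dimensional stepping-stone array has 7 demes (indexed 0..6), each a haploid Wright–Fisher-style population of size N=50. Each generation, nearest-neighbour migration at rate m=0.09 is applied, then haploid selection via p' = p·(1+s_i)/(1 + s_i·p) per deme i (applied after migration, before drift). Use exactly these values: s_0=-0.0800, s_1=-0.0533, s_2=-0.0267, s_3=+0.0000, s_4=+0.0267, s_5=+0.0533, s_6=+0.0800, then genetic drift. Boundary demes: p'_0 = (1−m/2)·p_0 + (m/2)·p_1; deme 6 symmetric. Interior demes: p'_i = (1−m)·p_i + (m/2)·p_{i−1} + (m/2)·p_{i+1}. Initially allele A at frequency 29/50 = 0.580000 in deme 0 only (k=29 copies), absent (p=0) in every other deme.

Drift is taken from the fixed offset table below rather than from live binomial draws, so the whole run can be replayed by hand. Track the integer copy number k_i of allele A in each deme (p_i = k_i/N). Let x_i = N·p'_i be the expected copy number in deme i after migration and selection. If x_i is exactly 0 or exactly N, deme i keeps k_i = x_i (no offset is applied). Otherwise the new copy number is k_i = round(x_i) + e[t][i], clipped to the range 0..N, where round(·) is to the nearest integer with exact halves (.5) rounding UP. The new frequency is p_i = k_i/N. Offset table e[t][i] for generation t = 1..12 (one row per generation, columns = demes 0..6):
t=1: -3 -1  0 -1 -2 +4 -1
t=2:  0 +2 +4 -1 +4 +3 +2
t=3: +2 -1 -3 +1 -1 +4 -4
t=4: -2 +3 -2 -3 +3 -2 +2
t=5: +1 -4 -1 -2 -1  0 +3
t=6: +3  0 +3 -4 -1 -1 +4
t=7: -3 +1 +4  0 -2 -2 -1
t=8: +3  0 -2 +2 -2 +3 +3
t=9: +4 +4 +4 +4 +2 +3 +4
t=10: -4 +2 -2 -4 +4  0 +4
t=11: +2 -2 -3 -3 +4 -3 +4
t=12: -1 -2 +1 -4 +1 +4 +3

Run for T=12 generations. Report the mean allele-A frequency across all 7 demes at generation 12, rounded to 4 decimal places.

t=0: k=[29 0 0 0 0 0 0]
t=1: x=[26.6608 1.2372 0.0000 0.0000 0.0000 0.0000 0.0000] k=[24 0 0 0 0 0 0]
t=2: x=[21.8891 1.0236 0.0000 0.0000 0.0000 0.0000 0.0000] k=[22 3 0 0 0 0 0]
t=3: x=[20.1346 3.5357 0.1314 0.0000 0.0000 0.0000 0.0000] k=[22 3 0 0 0 0 0]
t=4: x=[20.1346 3.5357 0.1314 0.0000 0.0000 0.0000 0.0000] k=[18 7 0 0 0 0 0]
t=5: x=[16.5687 6.8497 0.3066 0.0000 0.0000 0.0000 0.0000] k=[18 3 0 0 0 0 0]
t=6: x=[16.3934 3.3640 0.1314 0.0000 0.0000 0.0000 0.0000] k=[19 3 3 0 0 0 0]
t=7: x=[17.3243 3.5357 2.7928 0.1350 0.0000 0.0000 0.0000] k=[14 5 7 0 0 0 0]
t=8: x=[12.7855 5.2328 6.4416 0.3150 0.0000 0.0000 0.0000] k=[16 5 4 2 0 0 0]
t=9: x=[14.6275 5.1897 3.8575 2.0000 0.0924 0.0000 0.0000] k=[19 9 8 6 2 0 0]
t=10: x=[17.5880 8.9939 7.7756 5.9100 2.1434 0.0948 0.0000] k=[14 11 6 2 6 0 0]
t=11: x=[13.0452 10.4500 5.9027 2.3600 5.6813 0.2843 0.0000] k=[15 8 3 0 10 0 0]
t=12: x=[13.8353 7.7254 3.0125 0.5850 9.2978 0.4738 0.0000] k=[13 6 4 0 10 4 0]

0.1057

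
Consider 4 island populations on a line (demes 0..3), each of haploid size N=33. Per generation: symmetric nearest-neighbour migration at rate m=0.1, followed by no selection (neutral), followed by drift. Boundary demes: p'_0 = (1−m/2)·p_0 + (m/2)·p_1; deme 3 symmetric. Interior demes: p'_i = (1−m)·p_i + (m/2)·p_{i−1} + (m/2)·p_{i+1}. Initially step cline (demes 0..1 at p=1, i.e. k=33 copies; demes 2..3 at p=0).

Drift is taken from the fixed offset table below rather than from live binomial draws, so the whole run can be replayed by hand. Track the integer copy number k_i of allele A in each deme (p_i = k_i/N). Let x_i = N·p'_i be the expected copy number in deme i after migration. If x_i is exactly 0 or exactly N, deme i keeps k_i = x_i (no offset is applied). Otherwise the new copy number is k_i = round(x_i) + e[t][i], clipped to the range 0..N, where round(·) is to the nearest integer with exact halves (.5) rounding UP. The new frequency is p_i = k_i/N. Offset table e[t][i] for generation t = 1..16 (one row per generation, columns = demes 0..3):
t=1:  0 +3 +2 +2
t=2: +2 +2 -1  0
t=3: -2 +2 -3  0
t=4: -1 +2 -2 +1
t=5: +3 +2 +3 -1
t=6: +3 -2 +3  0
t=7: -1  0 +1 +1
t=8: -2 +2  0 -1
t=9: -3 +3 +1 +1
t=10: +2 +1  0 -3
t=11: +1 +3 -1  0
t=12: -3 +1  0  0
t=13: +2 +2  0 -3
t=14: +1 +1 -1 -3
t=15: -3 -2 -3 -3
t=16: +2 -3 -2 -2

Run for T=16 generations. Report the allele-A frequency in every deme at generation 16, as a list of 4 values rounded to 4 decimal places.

[0.8788, 0.7879, 0.2727, 0.0000]

t=0: k=[33 33 0 0]
t=1: x=[33.0000 31.3500 1.6500 0.0000] k=[33 33 4 0]
t=2: x=[33.0000 31.5500 5.2500 0.2000] k=[33 33 4 0]
t=3: x=[33.0000 31.5500 5.2500 0.2000] k=[33 33 2 0]
t=4: x=[33.0000 31.4500 3.4500 0.1000] k=[33 33 1 1]
t=5: x=[33.0000 31.4000 2.6000 1.0000] k=[33 33 6 0]
t=6: x=[33.0000 31.6500 7.0500 0.3000] k=[33 30 10 0]
t=7: x=[32.8500 29.1500 10.5000 0.5000] k=[32 29 12 2]
t=8: x=[31.8500 28.3000 12.3500 2.5000] k=[30 30 12 2]
t=9: x=[30.0000 29.1000 12.4000 2.5000] k=[27 32 13 4]
t=10: x=[27.2500 30.8000 13.5000 4.4500] k=[29 32 14 1]
t=11: x=[29.1500 30.9500 14.2500 1.6500] k=[30 33 13 2]
t=12: x=[30.1500 31.8500 13.4500 2.5500] k=[27 33 13 3]
t=13: x=[27.3000 31.7000 13.5000 3.5000] k=[29 33 14 1]
t=14: x=[29.2000 31.8500 14.3000 1.6500] k=[30 33 13 0]
t=15: x=[30.1500 31.8500 13.3500 0.6500] k=[27 30 10 0]
t=16: x=[27.1500 28.8500 10.5000 0.5000] k=[29 26 9 0]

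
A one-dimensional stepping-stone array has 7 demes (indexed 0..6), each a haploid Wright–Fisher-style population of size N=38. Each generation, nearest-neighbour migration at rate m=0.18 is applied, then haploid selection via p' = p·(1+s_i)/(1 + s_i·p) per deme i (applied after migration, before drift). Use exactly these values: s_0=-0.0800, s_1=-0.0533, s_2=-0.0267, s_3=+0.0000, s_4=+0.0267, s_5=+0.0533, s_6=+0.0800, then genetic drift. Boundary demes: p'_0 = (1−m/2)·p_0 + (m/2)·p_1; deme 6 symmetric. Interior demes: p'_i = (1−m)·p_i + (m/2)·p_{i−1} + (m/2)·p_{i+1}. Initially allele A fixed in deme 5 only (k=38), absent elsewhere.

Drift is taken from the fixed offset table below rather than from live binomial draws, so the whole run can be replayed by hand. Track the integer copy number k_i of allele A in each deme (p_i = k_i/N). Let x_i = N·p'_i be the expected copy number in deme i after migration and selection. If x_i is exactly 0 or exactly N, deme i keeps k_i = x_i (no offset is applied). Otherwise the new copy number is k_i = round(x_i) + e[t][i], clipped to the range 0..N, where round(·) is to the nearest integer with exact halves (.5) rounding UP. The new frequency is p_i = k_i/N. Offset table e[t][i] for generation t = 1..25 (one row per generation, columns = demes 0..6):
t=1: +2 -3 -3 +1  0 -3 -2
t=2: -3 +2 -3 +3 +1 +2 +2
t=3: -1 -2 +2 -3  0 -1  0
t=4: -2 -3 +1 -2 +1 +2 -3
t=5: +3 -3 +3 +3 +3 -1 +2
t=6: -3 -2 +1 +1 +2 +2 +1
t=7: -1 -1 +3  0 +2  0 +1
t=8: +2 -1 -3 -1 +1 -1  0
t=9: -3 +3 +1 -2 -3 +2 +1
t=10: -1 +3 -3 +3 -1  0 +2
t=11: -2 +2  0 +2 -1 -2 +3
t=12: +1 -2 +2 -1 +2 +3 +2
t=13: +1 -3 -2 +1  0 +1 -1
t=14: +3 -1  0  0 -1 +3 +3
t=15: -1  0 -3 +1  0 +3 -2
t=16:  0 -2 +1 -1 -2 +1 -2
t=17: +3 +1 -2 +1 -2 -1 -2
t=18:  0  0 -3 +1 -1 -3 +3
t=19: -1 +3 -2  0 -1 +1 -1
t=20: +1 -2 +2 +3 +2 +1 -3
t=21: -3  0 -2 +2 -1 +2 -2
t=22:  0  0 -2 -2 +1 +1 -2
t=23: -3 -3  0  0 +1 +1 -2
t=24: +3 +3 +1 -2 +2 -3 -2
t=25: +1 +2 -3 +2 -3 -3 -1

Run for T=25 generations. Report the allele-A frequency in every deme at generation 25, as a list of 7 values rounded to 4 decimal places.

[0.0263, 0.1316, 0.0263, 0.3421, 0.5000, 0.5526, 0.5789]

t=0: k=[0 0 0 0 0 38 0]
t=1: x=[0.0000 0.0000 0.0000 0.0000 3.5029 31.4464 3.6672] k=[0 0 0 0 4 28 2]
t=2: x=[0.0000 0.0000 0.0000 0.3600 5.9307 23.9627 4.6448] k=[0 0 0 3 7 26 7]
t=3: x=[0.0000 0.0000 0.2628 3.0900 8.5229 23.0534 9.2374] k=[0 0 2 0 9 22 9]
t=4: x=[0.0000 0.1704 1.5981 0.9900 9.5471 20.1522 10.7534] k=[0 0 3 0 11 22 8]
t=5: x=[0.0000 0.2557 2.3985 1.2600 11.2071 20.2419 9.8096] k=[0 0 5 4 14 19 12]
t=6: x=[0.0000 0.4263 4.3546 4.9900 13.7806 18.4123 13.2871] k=[0 0 5 6 16 20 14]
t=7: x=[0.0000 0.4263 4.5309 6.8100 15.7022 19.5931 15.2368] k=[0 0 8 7 18 20 16]
t=8: x=[0.0000 0.6823 7.0336 8.0800 17.4383 19.9526 17.0805] k=[0 0 4 7 18 19 17]
t=9: x=[0.0000 0.3410 3.8161 7.7200 17.3481 19.2233 17.9067] k=[0 3 5 6 14 21 19]
t=10: x=[0.2485 2.7662 4.7954 6.6300 14.1432 20.6805 19.9104] k=[0 6 2 10 13 21 22]
t=11: x=[0.4974 4.8630 3.0043 9.5500 13.6798 20.8597 22.6194] k=[0 7 3 12 13 19 26]
t=12: x=[0.5804 5.7380 4.0706 11.2800 13.6798 19.5831 26.0104] k=[2 4 6 10 16 23 28]
t=13: x=[2.0148 3.8082 6.0412 10.1800 16.3349 23.2908 28.1229] k=[3 1 4 11 16 24 27]
t=14: x=[2.6099 1.3755 4.2566 10.8200 16.5156 24.0120 27.3304] k=[6 0 4 11 16 27 30]
t=15: x=[5.0816 0.8531 4.1685 10.8200 16.7865 26.6967 30.2171] k=[4 1 1 12 17 30 28]
t=16: x=[3.4588 1.2045 1.9396 11.4600 17.9694 29.0112 28.7300] k=[3 0 3 10 16 30 27]
t=17: x=[2.5261 0.5116 3.2780 9.9100 16.9671 28.8359 27.8526] k=[6 2 1 11 15 28 26]
t=18: x=[5.2512 2.1559 1.9396 10.4600 16.0538 27.0590 26.7974] k=[5 2 0 11 15 24 30]
t=19: x=[4.3954 1.9844 1.1397 10.3700 15.6922 24.1897 29.9587] k=[3 5 0 10 15 25 29]
t=20: x=[2.9453 4.1626 1.3152 9.5500 15.6922 24.9091 29.1723] k=[4 2 3 13 18 26 26]
t=21: x=[3.5429 2.1559 3.7182 12.5500 18.5201 25.7156 26.6228] k=[1 2 2 15 18 28 25]
t=22: x=[1.0051 1.8131 3.0922 14.1000 18.8803 27.2351 25.9130] k=[1 2 1 12 20 28 24]
t=23: x=[1.0051 1.7274 2.0274 11.7300 20.2494 27.3231 25.0254] k=[0 0 2 12 21 28 23]
t=24: x=[0.0000 0.1704 2.6524 11.9100 21.0677 27.3231 24.1345] k=[0 3 4 10 23 24 22]
t=25: x=[0.2485 2.6803 4.3448 10.6300 22.1639 24.1897 22.8858] k=[1 5 1 13 19 21 22]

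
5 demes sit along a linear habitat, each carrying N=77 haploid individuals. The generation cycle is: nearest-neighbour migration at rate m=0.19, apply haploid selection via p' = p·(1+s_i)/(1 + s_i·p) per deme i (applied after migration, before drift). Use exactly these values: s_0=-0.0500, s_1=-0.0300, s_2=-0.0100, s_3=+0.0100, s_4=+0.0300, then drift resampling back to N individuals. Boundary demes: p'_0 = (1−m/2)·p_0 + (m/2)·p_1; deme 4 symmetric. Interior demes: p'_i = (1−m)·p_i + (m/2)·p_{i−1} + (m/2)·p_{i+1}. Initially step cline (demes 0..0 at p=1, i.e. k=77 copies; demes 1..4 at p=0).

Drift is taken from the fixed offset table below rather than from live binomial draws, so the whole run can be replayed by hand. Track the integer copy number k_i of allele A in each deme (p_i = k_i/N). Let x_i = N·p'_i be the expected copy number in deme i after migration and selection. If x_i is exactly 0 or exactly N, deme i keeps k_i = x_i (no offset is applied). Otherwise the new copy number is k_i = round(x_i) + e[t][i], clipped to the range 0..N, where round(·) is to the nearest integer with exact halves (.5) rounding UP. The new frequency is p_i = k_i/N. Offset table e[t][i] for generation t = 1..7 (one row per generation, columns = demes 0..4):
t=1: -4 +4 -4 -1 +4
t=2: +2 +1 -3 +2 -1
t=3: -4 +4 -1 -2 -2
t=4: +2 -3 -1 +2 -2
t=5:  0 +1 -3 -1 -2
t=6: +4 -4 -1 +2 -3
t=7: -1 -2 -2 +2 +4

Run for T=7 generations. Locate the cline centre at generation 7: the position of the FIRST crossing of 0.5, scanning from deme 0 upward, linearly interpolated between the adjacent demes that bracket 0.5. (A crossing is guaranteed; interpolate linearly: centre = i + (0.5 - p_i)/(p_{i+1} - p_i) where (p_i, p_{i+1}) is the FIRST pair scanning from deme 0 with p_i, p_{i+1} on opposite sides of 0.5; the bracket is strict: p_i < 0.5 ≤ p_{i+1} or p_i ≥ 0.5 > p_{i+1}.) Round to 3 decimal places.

t=0: k=[77 0 0 0 0]
t=1: x=[69.3383 7.1158 0.0000 0.0000 0.0000] k=[65 11 0 0 0]
t=2: x=[59.1771 14.7190 1.0347 0.0000 0.0000] k=[61 16 0 0 0]
t=3: x=[55.9496 18.3263 1.5051 0.0000 0.0000] k=[52 22 1 0 0]
t=4: x=[48.2318 22.3685 2.8721 0.0959 0.0000] k=[50 19 2 2 0]
t=5: x=[46.1112 19.8775 3.5805 1.8277 0.1957] k=[46 21 1 1 0]
t=6: x=[42.6520 21.0065 2.8721 0.9139 0.0978] k=[47 17 2 3 0]
t=7: x=[43.1804 18.0015 3.4864 2.6453 0.2935] k=[42 16 1 5 4]

0.135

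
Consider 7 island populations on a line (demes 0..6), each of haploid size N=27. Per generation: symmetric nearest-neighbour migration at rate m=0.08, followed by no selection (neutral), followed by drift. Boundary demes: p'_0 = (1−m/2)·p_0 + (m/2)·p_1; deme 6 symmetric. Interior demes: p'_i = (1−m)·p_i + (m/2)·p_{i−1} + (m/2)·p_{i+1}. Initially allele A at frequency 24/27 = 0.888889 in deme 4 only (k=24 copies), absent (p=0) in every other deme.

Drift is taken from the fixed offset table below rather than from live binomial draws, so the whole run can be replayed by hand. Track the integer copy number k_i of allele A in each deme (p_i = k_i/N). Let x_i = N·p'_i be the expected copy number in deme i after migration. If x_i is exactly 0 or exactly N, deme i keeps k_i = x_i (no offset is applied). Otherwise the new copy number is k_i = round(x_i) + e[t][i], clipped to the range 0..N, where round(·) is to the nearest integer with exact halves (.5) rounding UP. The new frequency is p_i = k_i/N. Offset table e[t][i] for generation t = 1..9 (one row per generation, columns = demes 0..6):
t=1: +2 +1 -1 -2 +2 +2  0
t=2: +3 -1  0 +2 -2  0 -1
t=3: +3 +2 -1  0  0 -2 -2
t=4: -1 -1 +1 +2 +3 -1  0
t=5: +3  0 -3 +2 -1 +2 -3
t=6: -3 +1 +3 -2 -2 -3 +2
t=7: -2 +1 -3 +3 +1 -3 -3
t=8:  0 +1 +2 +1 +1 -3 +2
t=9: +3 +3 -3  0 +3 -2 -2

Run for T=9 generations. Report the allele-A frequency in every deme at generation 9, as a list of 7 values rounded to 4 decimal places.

[0.1111, 0.1852, 0.0000, 0.3704, 0.6667, 0.0000, 0.0000]

t=0: k=[0 0 0 0 24 0 0]
t=1: x=[0.0000 0.0000 0.0000 0.9600 22.0800 0.9600 0.0000] k=[0 0 0 0 24 3 0]
t=2: x=[0.0000 0.0000 0.0000 0.9600 22.2000 3.7200 0.1200] k=[0 0 0 3 20 4 0]
t=3: x=[0.0000 0.0000 0.1200 3.5600 18.6800 4.4800 0.1600] k=[0 0 0 4 19 2 0]
t=4: x=[0.0000 0.0000 0.1600 4.4400 17.7200 2.6000 0.0800] k=[0 0 1 6 21 2 0]
t=5: x=[0.0000 0.0400 1.1600 6.4000 19.6400 2.6800 0.0800] k=[0 0 0 8 19 5 0]
t=6: x=[0.0000 0.0000 0.3200 8.1200 18.0000 5.3600 0.2000] k=[0 0 3 6 16 2 2]
t=7: x=[0.0000 0.1200 3.0000 6.2800 15.0400 2.5600 2.0000] k=[0 1 0 9 16 0 0]
t=8: x=[0.0400 0.9200 0.4000 8.9200 15.0800 0.6400 0.0000] k=[0 2 2 10 16 0 0]
t=9: x=[0.0800 1.9200 2.3200 9.9200 15.1200 0.6400 0.0000] k=[3 5 0 10 18 0 0]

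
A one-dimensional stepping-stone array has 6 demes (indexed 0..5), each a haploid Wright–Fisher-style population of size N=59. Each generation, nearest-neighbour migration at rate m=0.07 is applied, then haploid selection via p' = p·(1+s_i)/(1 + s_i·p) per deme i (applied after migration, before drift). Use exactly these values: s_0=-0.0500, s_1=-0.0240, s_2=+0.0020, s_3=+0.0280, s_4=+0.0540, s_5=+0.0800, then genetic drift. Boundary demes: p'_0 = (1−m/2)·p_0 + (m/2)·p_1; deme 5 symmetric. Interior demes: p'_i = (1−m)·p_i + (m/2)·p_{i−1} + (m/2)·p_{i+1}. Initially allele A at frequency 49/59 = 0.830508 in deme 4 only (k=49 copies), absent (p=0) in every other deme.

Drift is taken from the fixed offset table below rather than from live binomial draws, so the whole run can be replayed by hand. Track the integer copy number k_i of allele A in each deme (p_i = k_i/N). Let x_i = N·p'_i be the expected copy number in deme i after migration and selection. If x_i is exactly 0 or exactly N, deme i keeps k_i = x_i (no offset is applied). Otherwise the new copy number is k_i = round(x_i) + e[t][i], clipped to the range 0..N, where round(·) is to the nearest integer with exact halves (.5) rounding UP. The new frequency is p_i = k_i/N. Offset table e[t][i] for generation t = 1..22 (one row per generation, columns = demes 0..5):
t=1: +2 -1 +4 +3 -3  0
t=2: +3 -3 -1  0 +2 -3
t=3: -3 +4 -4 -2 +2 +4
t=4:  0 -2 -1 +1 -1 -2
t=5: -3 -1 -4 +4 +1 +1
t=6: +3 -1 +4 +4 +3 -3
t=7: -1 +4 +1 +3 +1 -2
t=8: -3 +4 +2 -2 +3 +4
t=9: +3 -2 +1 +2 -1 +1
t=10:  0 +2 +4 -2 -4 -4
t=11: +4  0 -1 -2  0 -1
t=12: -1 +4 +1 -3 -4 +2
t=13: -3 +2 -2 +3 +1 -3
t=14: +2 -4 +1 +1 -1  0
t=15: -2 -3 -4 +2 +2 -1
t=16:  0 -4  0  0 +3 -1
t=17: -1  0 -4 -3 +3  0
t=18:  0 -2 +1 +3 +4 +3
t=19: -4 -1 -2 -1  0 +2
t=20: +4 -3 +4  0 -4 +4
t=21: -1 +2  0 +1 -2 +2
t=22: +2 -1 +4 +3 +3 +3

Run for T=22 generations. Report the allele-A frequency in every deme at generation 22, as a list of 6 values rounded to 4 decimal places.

t=0: k=[0 0 0 0 49 0]
t=1: x=[0.0000 0.0000 0.0000 1.7616 46.1077 1.8479] k=[0 0 0 5 43 2]
t=2: x=[0.0000 0.0000 0.1753 6.3089 40.9015 3.6926] k=[0 0 0 6 43 1]
t=3: x=[0.0000 0.0000 0.2104 7.2590 40.9015 2.6587] k=[0 0 0 5 43 7]
t=4: x=[0.0000 0.0000 0.1753 6.3089 41.0730 8.8220] k=[0 0 0 7 40 7]
t=5: x=[0.0000 0.0000 0.2455 8.1011 38.4006 8.7111] k=[0 0 0 12 39 10]
t=6: x=[0.0000 0.0000 0.4208 12.7996 37.7601 11.7211] k=[0 0 4 17 41 9]
t=7: x=[0.0000 0.1366 4.3230 17.7255 39.7286 10.7817] k=[0 4 5 21 41 9]
t=8: x=[0.1330 3.8076 5.5350 21.5161 39.8661 10.7817] k=[0 8 8 20 43 15]
t=9: x=[0.2661 7.5585 8.4344 20.7550 41.8615 16.8924] k=[3 6 9 23 41 18]
t=10: x=[2.9575 5.8703 9.4008 23.5295 40.2442 19.8044] k=[3 8 13 22 36 16]
t=11: x=[3.0244 7.8335 13.1604 22.5585 35.5569 17.6366] k=[7 8 12 21 36 17]
t=12: x=[6.7233 7.9366 12.1943 21.5866 35.5569 18.6319] k=[6 12 13 19 32 21]
t=13: x=[5.9307 11.5970 13.1955 19.6048 31.9320 22.4450] k=[3 14 11 23 33 19]
t=14: x=[3.2250 13.2586 11.5435 23.3183 32.9274 20.5073] k=[5 9 13 24 32 21]
t=15: x=[4.9044 8.8163 13.2655 24.2886 32.1063 22.4450] k=[3 6 9 26 34 21]
t=16: x=[2.9575 5.8703 9.5059 26.0862 34.0254 22.5164] k=[3 2 10 26 37 22]
t=17: x=[2.8238 2.2616 10.2970 26.2267 36.8226 23.6060] k=[2 2 6 23 40 24]
t=18: x=[1.9032 2.0905 6.4665 23.3887 39.5370 25.6699] k=[2 0 7 26 44 29]
t=19: x=[1.8365 0.3075 7.4330 26.3671 43.4546 30.6596] k=[0 0 5 25 43 33]
t=20: x=[0.0000 0.1708 5.5350 25.3284 42.6488 34.4597] k=[0 0 10 25 39 38]
t=21: x=[0.0000 0.3416 10.1918 25.3635 39.1732 39.0632] k=[0 2 10 26 37 41]
t=22: x=[0.0665 2.1589 10.2970 26.2267 37.4790 41.8123] k=[2 1 14 29 40 45]

[0.0339, 0.0169, 0.2373, 0.4915, 0.6780, 0.7627]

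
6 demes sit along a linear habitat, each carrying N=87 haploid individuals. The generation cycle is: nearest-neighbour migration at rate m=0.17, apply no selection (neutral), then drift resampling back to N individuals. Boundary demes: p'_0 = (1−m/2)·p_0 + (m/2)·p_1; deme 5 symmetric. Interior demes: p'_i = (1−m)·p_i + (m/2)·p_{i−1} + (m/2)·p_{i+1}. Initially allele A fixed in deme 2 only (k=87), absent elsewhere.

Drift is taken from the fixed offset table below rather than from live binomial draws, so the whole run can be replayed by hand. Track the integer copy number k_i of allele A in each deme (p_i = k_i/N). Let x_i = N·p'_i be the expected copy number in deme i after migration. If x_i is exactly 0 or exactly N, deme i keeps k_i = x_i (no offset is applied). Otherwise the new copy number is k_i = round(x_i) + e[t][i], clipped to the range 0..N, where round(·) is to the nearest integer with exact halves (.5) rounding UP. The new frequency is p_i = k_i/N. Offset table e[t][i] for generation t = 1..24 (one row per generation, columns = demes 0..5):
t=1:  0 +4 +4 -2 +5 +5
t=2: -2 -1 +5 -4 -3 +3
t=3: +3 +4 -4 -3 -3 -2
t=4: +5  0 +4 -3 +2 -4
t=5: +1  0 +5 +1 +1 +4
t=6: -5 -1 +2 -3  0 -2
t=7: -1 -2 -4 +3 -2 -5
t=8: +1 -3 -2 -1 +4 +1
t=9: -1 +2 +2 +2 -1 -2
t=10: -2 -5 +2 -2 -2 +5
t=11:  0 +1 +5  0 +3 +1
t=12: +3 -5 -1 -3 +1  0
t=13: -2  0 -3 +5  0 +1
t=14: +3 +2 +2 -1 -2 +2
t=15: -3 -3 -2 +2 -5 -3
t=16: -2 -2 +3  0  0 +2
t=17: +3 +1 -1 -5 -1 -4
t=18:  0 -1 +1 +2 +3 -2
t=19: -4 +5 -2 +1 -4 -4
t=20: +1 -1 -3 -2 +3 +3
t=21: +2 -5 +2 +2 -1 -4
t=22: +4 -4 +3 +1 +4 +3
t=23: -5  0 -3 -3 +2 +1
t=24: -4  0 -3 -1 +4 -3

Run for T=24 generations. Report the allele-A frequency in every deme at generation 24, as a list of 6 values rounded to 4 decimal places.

[0.1034, 0.1494, 0.1494, 0.1494, 0.2069, 0.0575]

t=0: k=[0 0 87 0 0 0]
t=1: x=[0.0000 7.3950 72.2100 7.3950 0.0000 0.0000] k=[0 11 76 5 0 0]
t=2: x=[0.9350 15.5900 64.4400 10.6100 0.4250 0.0000] k=[0 15 69 7 0 0]
t=3: x=[1.2750 18.3150 59.1400 11.6750 0.5950 0.0000] k=[4 22 55 9 0 0]
t=4: x=[5.5300 23.2750 48.2850 12.1450 0.7650 0.0000] k=[11 23 52 9 3 0]
t=5: x=[12.0200 24.4450 45.8800 12.1450 3.2550 0.2550] k=[13 24 51 13 4 4]
t=6: x=[13.9350 25.3600 45.4750 15.4650 4.7650 4.0000] k=[9 24 47 12 5 2]
t=7: x=[10.2750 24.6800 42.0700 14.3800 5.3400 2.2550] k=[9 23 38 17 3 0]
t=8: x=[10.1900 23.0850 34.9400 17.5950 3.9350 0.2550] k=[11 20 33 17 8 1]
t=9: x=[11.7650 20.3400 30.5350 17.5950 8.1700 1.5950] k=[11 22 33 20 7 0]
t=10: x=[11.9350 22.0000 30.9600 20.0000 7.5100 0.5950] k=[10 17 33 18 6 6]
t=11: x=[10.5950 17.7650 30.3650 18.2550 7.0200 6.0000] k=[11 19 35 18 10 7]
t=12: x=[11.6800 19.6800 32.1950 18.7650 10.4250 7.2550] k=[15 15 31 16 11 7]
t=13: x=[15.0000 16.3600 28.3650 16.8500 11.0850 7.3400] k=[13 16 25 22 11 8]
t=14: x=[13.2550 16.5100 23.9800 21.3200 11.6800 8.2550] k=[16 19 26 20 10 10]
t=15: x=[16.2550 19.3400 24.8950 19.6600 10.8500 10.0000] k=[13 16 23 22 6 7]
t=16: x=[13.2550 16.3400 22.3200 20.7250 7.4450 6.9150] k=[11 14 25 21 7 9]
t=17: x=[11.2550 14.6800 23.7250 20.1500 8.3600 8.8300] k=[14 16 23 15 7 5]
t=18: x=[14.1700 16.4250 21.7250 15.0000 7.5100 5.1700] k=[14 15 23 17 11 3]
t=19: x=[14.0850 15.5950 21.8100 17.0000 10.8300 3.6800] k=[10 21 20 18 7 0]
t=20: x=[10.9350 19.9800 19.9150 17.2350 7.3400 0.5950] k=[12 19 17 15 10 4]
t=21: x=[12.5950 18.2350 17.0000 14.7450 9.9150 4.5100] k=[15 13 19 17 9 1]
t=22: x=[14.8300 13.6800 18.3200 16.4900 9.0000 1.6800] k=[19 10 21 17 13 5]
t=23: x=[18.2350 11.7000 19.7250 17.0000 12.6600 5.6800] k=[13 12 17 14 15 7]
t=24: x=[12.9150 12.5100 16.3200 14.3400 14.2350 7.6800] k=[9 13 13 13 18 5]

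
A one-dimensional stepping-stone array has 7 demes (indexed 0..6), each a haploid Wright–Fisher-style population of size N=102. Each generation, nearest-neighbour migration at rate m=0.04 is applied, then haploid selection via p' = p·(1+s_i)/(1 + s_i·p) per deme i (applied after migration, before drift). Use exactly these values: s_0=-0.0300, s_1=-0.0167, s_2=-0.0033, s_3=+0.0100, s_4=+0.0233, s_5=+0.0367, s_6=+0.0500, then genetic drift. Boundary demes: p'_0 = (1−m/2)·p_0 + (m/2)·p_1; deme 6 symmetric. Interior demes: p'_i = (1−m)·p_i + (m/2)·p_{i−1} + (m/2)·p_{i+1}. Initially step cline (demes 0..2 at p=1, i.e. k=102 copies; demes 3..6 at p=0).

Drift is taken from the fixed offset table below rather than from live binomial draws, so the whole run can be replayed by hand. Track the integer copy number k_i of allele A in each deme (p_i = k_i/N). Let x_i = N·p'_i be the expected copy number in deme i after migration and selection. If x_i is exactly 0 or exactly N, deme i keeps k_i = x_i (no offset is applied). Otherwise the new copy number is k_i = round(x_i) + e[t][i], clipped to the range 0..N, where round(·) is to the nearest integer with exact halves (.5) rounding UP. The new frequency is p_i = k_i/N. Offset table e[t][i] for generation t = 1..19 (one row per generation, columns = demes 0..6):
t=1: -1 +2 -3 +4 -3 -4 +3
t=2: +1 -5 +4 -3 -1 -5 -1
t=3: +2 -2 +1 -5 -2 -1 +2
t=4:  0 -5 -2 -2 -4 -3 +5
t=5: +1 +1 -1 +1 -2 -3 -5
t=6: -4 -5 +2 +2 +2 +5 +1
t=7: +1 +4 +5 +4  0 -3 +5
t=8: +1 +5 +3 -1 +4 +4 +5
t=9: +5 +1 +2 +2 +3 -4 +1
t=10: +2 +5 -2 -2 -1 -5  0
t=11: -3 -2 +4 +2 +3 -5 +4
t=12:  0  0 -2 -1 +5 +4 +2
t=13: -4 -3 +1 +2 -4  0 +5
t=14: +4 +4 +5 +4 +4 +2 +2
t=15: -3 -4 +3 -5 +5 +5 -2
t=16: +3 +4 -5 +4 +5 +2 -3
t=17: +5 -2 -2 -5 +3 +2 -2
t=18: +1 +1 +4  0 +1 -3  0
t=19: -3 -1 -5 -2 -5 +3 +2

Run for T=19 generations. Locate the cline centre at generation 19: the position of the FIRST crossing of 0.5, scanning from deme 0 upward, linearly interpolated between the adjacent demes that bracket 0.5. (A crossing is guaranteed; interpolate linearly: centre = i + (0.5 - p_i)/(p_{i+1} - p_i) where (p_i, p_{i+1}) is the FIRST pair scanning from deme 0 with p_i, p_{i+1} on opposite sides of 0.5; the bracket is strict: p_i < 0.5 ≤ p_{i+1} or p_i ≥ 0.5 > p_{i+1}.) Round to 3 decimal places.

t=0: k=[102 102 102 0 0 0 0]
t=1: x=[102.0000 102.0000 99.9534 2.0600 0.0000 0.0000 0.0000] k=[102 102 97 6 0 0 0]
t=2: x=[102.0000 101.8983 95.2592 7.7711 0.1228 0.0000 0.0000] k=[102 97 99 5 0 0 0]
t=3: x=[101.8969 97.0615 97.0645 6.8433 0.1023 0.0000 0.0000] k=[102 95 98 2 0 0 0]
t=4: x=[101.8557 95.0923 96.0014 3.9173 0.0409 0.0000 0.0000] k=[102 90 94 2 0 0 0]
t=5: x=[101.7526 90.1447 92.0504 3.8366 0.0409 0.0000 0.0000] k=[102 91 91 5 0 0 0]
t=6: x=[101.7732 91.0566 89.2432 6.6819 0.1023 0.0000 0.0000] k=[98 86 91 9 2 0 0]
t=7: x=[97.6345 86.1155 89.2231 10.5941 2.1479 0.0415 0.0000] k=[99 90 94 15 2 0 0]
t=8: x=[98.7248 90.0839 92.3111 16.4569 2.2706 0.0415 0.0000] k=[100 95 95 15 6 4 0]
t=9: x=[99.8364 94.9909 93.3739 16.5575 6.2743 4.0995 0.0840] k=[102 96 95 19 9 0 1]
t=10: x=[101.8763 96.0057 93.4742 20.4824 9.2112 0.2073 1.0285] k=[102 101 91 18 8 0 1]
t=11: x=[101.9794 100.8002 89.7043 19.4159 8.2122 0.1866 1.0285] k=[99 99 94 21 11 0 5]
t=12: x=[98.9100 98.8490 92.6119 22.4336 11.2077 0.3317 5.1327] k=[99 99 91 21 16 4 7]
t=13: x=[98.9100 98.7880 89.7244 22.4739 16.1710 4.4509 7.2623] k=[95 96 91 24 12 4 12]
t=14: x=[94.8193 95.7824 89.7244 25.2888 12.3274 4.4716 12.3603] k=[99 100 95 29 16 6 14]
t=15: x=[98.9306 99.8448 93.7550 30.2714 16.3741 6.5784 14.4341] k=[96 96 97 25 21 12 12]
t=16: x=[95.8257 95.9245 95.5200 26.5550 21.2853 12.5719 12.5263] k=[99 100 91 31 26 15 10]
t=17: x=[98.9306 99.7635 89.9449 32.3193 26.3274 15.5901 10.5528] k=[102 98 88 27 29 18 9]
t=18: x=[101.9175 97.8129 86.9376 28.4637 29.2178 18.5815 9.5958] k=[102 99 91 28 30 16 10]
t=19: x=[101.9381 98.8490 89.8647 29.5082 30.1670 16.6562 10.5735] k=[99 98 85 28 25 20 13]

2.596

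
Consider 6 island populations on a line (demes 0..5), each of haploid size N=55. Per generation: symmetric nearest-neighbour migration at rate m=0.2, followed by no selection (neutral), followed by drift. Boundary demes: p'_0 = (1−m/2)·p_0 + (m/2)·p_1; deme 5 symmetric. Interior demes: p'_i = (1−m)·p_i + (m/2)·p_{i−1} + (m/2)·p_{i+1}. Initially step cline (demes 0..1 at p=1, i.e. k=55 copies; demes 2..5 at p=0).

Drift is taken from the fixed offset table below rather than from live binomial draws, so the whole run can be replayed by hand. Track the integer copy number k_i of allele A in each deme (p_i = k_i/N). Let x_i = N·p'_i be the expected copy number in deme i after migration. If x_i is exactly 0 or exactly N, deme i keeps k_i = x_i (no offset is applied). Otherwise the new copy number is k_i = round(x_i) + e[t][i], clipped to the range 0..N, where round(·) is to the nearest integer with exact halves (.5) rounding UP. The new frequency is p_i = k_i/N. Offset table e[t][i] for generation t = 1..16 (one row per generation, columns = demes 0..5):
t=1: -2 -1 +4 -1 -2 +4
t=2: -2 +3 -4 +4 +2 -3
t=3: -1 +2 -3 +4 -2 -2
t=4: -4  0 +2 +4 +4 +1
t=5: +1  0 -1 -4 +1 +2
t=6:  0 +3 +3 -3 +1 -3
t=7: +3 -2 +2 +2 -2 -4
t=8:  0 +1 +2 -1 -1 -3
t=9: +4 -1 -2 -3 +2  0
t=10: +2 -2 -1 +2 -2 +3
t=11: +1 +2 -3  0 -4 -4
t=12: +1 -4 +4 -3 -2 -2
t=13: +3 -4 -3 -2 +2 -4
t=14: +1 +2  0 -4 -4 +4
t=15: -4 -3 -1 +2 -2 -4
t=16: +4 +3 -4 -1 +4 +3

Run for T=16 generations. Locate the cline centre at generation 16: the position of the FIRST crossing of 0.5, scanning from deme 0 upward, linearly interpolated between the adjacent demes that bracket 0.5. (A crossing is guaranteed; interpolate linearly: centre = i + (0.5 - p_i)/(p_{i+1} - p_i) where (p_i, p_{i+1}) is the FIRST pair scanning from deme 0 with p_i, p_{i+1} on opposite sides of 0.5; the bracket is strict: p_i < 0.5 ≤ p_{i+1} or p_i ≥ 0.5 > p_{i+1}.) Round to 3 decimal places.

t=0: k=[55 55 0 0 0 0]
t=1: x=[55.0000 49.5000 5.5000 0.0000 0.0000 0.0000] k=[55 49 10 0 0 0]
t=2: x=[54.4000 45.7000 12.9000 1.0000 0.0000 0.0000] k=[52 49 9 5 0 0]
t=3: x=[51.7000 45.3000 12.6000 4.9000 0.5000 0.0000] k=[51 47 10 9 0 0]
t=4: x=[50.6000 43.7000 13.6000 8.2000 0.9000 0.0000] k=[47 44 16 12 5 0]
t=5: x=[46.7000 41.5000 18.4000 11.7000 5.2000 0.5000] k=[48 42 17 8 6 3]
t=6: x=[47.4000 40.1000 18.6000 8.7000 5.9000 3.3000] k=[47 43 22 6 7 0]
t=7: x=[46.6000 41.3000 22.5000 7.7000 6.2000 0.7000] k=[50 39 25 10 4 0]
t=8: x=[48.9000 38.7000 24.9000 10.9000 4.2000 0.4000] k=[49 40 27 10 3 0]
t=9: x=[48.1000 39.6000 26.6000 11.0000 3.4000 0.3000] k=[52 39 25 8 5 0]
t=10: x=[50.7000 38.9000 24.7000 9.4000 4.8000 0.5000] k=[53 37 24 11 3 4]
t=11: x=[51.4000 37.3000 24.0000 11.5000 3.9000 3.9000] k=[52 39 21 12 0 0]
t=12: x=[50.7000 38.5000 21.9000 11.7000 1.2000 0.0000] k=[52 35 26 9 0 0]
t=13: x=[50.3000 35.8000 25.2000 9.8000 0.9000 0.0000] k=[53 32 22 8 3 0]
t=14: x=[50.9000 33.1000 21.6000 8.9000 3.2000 0.3000] k=[52 35 22 5 0 4]
t=15: x=[50.3000 35.4000 21.6000 6.2000 0.9000 3.6000] k=[46 32 21 8 0 0]
t=16: x=[44.6000 32.3000 20.8000 8.5000 0.8000 0.0000] k=[49 35 17 8 5 0]

1.417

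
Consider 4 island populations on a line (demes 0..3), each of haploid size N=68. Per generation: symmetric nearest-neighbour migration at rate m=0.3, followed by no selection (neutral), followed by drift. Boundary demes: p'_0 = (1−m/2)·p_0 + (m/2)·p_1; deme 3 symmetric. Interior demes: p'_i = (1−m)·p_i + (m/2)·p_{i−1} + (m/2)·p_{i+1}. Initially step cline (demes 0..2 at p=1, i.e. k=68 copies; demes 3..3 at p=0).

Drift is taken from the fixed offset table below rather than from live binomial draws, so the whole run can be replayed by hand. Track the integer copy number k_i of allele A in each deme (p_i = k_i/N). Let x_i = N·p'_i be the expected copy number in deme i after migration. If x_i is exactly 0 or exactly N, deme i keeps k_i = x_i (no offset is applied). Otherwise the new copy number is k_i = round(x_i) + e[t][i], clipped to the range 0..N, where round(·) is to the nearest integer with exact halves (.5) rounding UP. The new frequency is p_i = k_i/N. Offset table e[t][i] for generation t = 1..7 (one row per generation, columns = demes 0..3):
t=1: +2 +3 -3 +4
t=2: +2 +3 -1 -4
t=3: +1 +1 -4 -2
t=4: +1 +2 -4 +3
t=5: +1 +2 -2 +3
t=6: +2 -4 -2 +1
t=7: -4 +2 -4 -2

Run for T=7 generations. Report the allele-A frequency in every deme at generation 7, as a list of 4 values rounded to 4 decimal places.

[0.9118, 0.8529, 0.5588, 0.4706]

t=0: k=[68 68 68 0]
t=1: x=[68.0000 68.0000 57.8000 10.2000] k=[68 68 55 14]
t=2: x=[68.0000 66.0500 50.8000 20.1500] k=[68 68 50 16]
t=3: x=[68.0000 65.3000 47.6000 21.1000] k=[68 66 44 19]
t=4: x=[67.7000 63.0000 43.5500 22.7500] k=[68 65 40 26]
t=5: x=[67.5500 61.7000 41.6500 28.1000] k=[68 64 40 31]
t=6: x=[67.4000 61.0000 42.2500 32.3500] k=[68 57 40 33]
t=7: x=[66.3500 56.1000 41.5000 34.0500] k=[62 58 38 32]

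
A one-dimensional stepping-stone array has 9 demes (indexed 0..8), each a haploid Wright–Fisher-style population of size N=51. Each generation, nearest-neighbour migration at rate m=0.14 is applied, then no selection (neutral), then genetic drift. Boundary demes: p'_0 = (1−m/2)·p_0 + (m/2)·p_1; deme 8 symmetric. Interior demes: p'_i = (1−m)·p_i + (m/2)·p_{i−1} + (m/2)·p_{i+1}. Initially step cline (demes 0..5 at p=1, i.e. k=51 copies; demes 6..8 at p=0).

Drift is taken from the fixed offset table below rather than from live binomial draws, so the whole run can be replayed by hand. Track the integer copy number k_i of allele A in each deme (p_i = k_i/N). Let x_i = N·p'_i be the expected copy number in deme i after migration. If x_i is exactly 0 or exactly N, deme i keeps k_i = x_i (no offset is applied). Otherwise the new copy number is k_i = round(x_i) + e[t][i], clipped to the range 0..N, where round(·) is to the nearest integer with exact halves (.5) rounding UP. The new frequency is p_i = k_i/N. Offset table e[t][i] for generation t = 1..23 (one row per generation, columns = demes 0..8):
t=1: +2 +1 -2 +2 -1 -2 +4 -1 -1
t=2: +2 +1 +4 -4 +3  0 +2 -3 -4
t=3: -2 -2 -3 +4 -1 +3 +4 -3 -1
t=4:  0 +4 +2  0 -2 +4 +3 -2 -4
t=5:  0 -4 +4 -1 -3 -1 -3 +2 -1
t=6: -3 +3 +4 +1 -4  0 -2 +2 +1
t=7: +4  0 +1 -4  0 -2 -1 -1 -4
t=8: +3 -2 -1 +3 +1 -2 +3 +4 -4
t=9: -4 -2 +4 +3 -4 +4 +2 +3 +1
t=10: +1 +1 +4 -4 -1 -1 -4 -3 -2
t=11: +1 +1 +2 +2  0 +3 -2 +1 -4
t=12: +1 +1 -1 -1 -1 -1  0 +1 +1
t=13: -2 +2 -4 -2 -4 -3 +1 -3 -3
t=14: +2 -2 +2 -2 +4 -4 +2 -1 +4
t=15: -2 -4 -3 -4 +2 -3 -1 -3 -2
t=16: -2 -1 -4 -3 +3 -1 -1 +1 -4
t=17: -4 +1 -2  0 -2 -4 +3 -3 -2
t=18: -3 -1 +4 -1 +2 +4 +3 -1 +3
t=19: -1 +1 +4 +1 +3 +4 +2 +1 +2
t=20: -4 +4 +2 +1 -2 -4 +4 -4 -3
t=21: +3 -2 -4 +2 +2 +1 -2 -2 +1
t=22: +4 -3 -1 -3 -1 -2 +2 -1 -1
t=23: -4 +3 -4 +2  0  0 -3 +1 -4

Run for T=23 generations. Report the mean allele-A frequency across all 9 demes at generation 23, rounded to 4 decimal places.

0.5490

t=0: k=[51 51 51 51 51 51 0 0 0]
t=1: x=[51.0000 51.0000 51.0000 51.0000 51.0000 47.4300 3.5700 0.0000 0.0000] k=[51 51 51 51 51 45 8 0 0]
t=2: x=[51.0000 51.0000 51.0000 51.0000 50.5800 42.8300 10.0300 0.5600 0.0000] k=[51 51 51 51 51 43 12 0 0]
t=3: x=[51.0000 51.0000 51.0000 51.0000 50.4400 41.3900 13.3300 0.8400 0.0000] k=[51 51 51 51 49 44 17 0 0]
t=4: x=[51.0000 51.0000 51.0000 50.8600 48.7900 42.4600 17.7000 1.1900 0.0000] k=[51 51 51 51 47 46 21 0 0]
t=5: x=[51.0000 51.0000 51.0000 50.7200 47.2100 44.3200 21.2800 1.4700 0.0000] k=[51 51 51 50 44 43 18 3 0]
t=6: x=[51.0000 51.0000 50.9300 49.6500 44.3500 41.3200 18.7000 3.8400 0.2100] k=[51 51 51 51 40 41 17 6 1]
t=7: x=[51.0000 51.0000 51.0000 50.2300 40.8400 39.2500 17.9100 6.4200 1.3500] k=[51 51 51 46 41 37 17 5 0]
t=8: x=[51.0000 51.0000 50.6500 46.0000 41.0700 35.8800 17.5600 5.4900 0.3500] k=[51 51 50 49 42 34 21 9 0]
t=9: x=[51.0000 50.9300 50.0000 48.5800 41.9300 33.6500 21.0700 9.2100 0.6300] k=[51 49 51 51 38 38 23 12 2]
t=10: x=[50.8600 49.2800 50.8600 50.0900 38.9100 36.9500 23.2800 12.0700 2.7000] k=[51 50 51 46 38 36 19 9 1]
t=11: x=[50.9300 50.1400 50.5800 45.7900 38.4200 34.9500 19.4900 9.1400 1.5600] k=[51 51 51 48 38 38 17 10 0]
t=12: x=[51.0000 51.0000 50.7900 47.5100 38.7000 36.5300 17.9800 9.7900 0.7000] k=[51 51 50 47 38 36 18 11 2]
t=13: x=[51.0000 50.9300 49.8600 46.5800 38.4900 34.8800 18.7700 10.8600 2.6300] k=[51 51 46 45 34 32 20 8 0]
t=14: x=[51.0000 50.6500 46.2800 44.3000 34.6300 31.3000 20.0000 8.2800 0.5600] k=[51 49 48 42 39 27 22 7 5]
t=15: x=[50.8600 49.0700 47.6500 42.2100 38.3700 27.4900 21.3000 7.9100 5.1400] k=[49 45 45 38 40 24 20 5 3]
t=16: x=[48.7200 45.2800 44.5100 38.6300 38.7400 24.8400 19.2300 5.9100 3.1400] k=[47 44 41 36 42 24 18 7 0]
t=17: x=[46.7900 44.0000 40.8600 36.7700 40.3200 24.8400 17.6500 7.2800 0.4900] k=[43 45 39 37 38 21 21 4 0]
t=18: x=[43.1400 44.4400 39.2800 37.2100 36.7400 22.1900 19.8100 4.9100 0.2800] k=[40 43 43 36 39 26 23 4 3]
t=19: x=[40.2100 42.7900 42.5100 36.7000 37.8800 26.7000 21.8800 5.2600 3.0700] k=[39 44 47 38 41 31 24 6 5]
t=20: x=[39.3500 43.8600 46.1600 38.8400 40.0900 31.2100 23.2300 7.1900 5.0700] k=[35 48 48 40 38 27 27 3 2]
t=21: x=[35.9100 47.0900 47.4400 40.4200 37.3700 27.7700 25.3200 4.6100 2.0700] k=[39 45 43 42 39 29 23 3 3]
t=22: x=[39.4200 44.4400 43.0700 41.8600 38.5100 29.2800 22.0200 4.4000 3.0000] k=[43 41 42 39 38 27 24 3 2]
t=23: x=[42.8600 41.2100 41.7200 39.1400 37.3000 27.5600 22.7400 4.4000 2.0700] k=[39 44 38 41 37 28 20 5 0]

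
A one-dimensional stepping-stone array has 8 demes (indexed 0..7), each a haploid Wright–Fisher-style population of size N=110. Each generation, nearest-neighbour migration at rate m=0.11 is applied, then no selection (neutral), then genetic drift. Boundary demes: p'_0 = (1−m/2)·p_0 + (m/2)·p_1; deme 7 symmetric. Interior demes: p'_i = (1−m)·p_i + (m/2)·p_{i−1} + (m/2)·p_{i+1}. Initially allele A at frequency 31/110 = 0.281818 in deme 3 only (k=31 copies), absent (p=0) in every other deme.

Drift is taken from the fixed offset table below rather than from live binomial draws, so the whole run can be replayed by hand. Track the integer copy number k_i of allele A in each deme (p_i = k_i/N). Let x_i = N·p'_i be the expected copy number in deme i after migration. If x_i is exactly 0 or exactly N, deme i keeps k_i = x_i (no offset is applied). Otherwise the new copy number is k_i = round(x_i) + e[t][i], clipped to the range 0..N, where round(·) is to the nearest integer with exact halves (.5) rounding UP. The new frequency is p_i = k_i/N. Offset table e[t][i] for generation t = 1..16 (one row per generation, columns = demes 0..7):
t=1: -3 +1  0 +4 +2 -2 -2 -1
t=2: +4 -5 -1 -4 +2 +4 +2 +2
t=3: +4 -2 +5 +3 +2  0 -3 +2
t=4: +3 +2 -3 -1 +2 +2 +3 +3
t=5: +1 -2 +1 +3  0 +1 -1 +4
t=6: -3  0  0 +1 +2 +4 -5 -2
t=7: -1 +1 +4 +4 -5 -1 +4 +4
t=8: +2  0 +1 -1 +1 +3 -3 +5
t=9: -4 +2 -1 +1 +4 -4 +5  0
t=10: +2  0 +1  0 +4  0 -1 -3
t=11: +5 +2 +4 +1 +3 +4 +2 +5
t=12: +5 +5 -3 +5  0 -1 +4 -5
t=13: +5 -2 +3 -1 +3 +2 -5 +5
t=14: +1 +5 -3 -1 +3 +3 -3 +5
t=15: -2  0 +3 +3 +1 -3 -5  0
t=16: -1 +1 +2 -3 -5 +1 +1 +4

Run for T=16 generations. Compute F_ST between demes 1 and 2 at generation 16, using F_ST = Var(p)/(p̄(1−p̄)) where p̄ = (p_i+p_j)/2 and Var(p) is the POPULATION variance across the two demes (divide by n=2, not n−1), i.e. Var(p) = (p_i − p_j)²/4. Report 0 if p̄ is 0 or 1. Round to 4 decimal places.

t=0: k=[0 0 0 31 0 0 0 0]
t=1: x=[0.0000 0.0000 1.7050 27.5900 1.7050 0.0000 0.0000 0.0000] k=[0 0 2 32 4 0 0 0]
t=2: x=[0.0000 0.1100 3.5400 28.8100 5.3200 0.2200 0.0000 0.0000] k=[0 0 3 25 7 4 0 0]
t=3: x=[0.0000 0.1650 4.0450 22.8000 7.8250 3.9450 0.2200 0.0000] k=[0 0 9 26 10 4 0 0]
t=4: x=[0.0000 0.4950 9.4400 24.1850 10.5500 4.1100 0.2200 0.0000] k=[0 2 6 23 13 6 3 0]
t=5: x=[0.1100 2.1100 6.7150 21.5150 13.1650 6.2200 3.0000 0.1650] k=[1 0 8 25 13 7 2 4]
t=6: x=[0.9450 0.4950 8.4950 23.4050 13.3300 7.0550 2.3850 3.8900] k=[0 0 8 24 15 11 0 2]
t=7: x=[0.0000 0.4400 8.4400 22.6250 15.2750 10.6150 0.7150 1.8900] k=[0 1 12 27 10 10 5 6]
t=8: x=[0.0550 1.5500 12.2200 25.2400 10.9350 9.7250 5.3300 5.9450] k=[2 2 13 24 12 13 2 11]
t=9: x=[2.0000 2.6050 13.0000 22.7350 12.7150 12.3400 3.1000 10.5050] k=[0 5 12 24 17 8 8 11]
t=10: x=[0.2750 5.1100 12.2750 22.9550 16.8900 8.4950 8.1650 10.8350] k=[2 5 13 23 21 8 7 8]
t=11: x=[2.1650 5.2750 13.1100 22.3400 20.3950 8.6600 7.1100 7.9450] k=[7 7 17 23 23 13 9 13]
t=12: x=[7.0000 7.5500 16.7800 22.6700 22.4500 13.3300 9.4400 12.7800] k=[12 13 14 28 22 12 13 8]
t=13: x=[12.0550 13.0000 14.7150 26.9000 21.7800 12.6050 12.6700 8.2750] k=[17 11 18 26 25 15 8 13]
t=14: x=[16.6700 11.7150 18.0550 25.5050 24.5050 15.1650 8.6600 12.7250] k=[18 17 15 25 28 18 6 18]
t=15: x=[17.9450 16.9450 15.6600 24.6150 27.2850 17.8900 7.3200 17.3400] k=[16 17 19 28 28 15 2 17]
t=16: x=[16.0550 17.0550 19.3850 27.5050 27.2850 15.0000 3.5400 16.1750] k=[15 18 21 25 22 16 5 20]

0.0013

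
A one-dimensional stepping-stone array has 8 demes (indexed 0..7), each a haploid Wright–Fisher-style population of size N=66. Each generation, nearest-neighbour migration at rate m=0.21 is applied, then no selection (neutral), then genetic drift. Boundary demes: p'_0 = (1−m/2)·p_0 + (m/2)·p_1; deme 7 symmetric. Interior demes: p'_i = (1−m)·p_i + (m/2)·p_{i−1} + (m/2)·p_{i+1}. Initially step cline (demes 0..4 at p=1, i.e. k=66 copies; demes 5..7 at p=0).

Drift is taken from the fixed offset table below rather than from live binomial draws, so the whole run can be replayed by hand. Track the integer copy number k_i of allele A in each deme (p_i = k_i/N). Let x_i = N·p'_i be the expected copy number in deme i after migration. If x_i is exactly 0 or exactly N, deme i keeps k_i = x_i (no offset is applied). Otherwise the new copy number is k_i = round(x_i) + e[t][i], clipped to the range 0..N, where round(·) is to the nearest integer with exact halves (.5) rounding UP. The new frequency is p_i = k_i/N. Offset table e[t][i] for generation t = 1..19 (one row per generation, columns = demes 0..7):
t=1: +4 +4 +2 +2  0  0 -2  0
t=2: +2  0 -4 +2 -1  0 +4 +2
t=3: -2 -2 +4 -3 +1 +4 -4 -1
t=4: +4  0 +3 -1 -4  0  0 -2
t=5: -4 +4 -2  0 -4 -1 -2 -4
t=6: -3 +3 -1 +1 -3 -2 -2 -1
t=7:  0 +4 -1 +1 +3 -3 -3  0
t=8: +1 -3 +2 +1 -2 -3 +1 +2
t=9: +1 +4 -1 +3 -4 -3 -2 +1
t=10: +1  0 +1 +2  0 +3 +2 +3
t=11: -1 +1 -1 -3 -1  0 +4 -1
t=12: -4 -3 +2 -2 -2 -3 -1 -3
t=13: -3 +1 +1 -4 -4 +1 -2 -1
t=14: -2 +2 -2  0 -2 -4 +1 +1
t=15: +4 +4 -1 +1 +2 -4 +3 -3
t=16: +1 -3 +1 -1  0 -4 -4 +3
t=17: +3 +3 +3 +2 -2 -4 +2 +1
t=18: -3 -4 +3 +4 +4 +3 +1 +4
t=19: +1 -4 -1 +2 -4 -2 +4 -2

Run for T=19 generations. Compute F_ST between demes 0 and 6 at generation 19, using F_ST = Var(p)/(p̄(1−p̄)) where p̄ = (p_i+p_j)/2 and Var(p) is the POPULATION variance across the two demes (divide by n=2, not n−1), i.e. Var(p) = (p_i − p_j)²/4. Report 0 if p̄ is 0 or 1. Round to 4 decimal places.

t=0: k=[66 66 66 66 66 0 0 0]
t=1: x=[66.0000 66.0000 66.0000 66.0000 59.0700 6.9300 0.0000 0.0000] k=[66 66 66 66 59 7 0 0]
t=2: x=[66.0000 66.0000 66.0000 65.2650 54.2750 11.7250 0.7350 0.0000] k=[66 66 66 66 53 12 5 0]
t=3: x=[66.0000 66.0000 66.0000 64.6350 50.0600 15.5700 5.2100 0.5250] k=[66 66 66 62 51 20 1 0]
t=4: x=[66.0000 66.0000 65.5800 61.2650 48.9000 21.2600 2.8900 0.1050] k=[66 66 66 60 45 21 3 0]
t=5: x=[66.0000 66.0000 65.3700 59.0550 44.0550 21.6300 4.5750 0.3150] k=[66 66 63 59 40 21 3 0]
t=6: x=[66.0000 65.6850 62.8950 57.4250 40.0000 21.1050 4.5750 0.3150] k=[66 66 62 58 37 19 3 0]
t=7: x=[66.0000 65.5800 62.0000 56.2150 37.3150 19.2100 4.3650 0.3150] k=[66 66 61 57 40 16 1 0]
t=8: x=[66.0000 65.4750 61.1050 55.6350 39.2650 16.9450 2.4700 0.1050] k=[66 62 63 57 37 14 3 2]
t=9: x=[65.5800 62.5250 62.2650 55.5300 36.6850 15.2600 4.0500 2.1050] k=[66 66 61 59 33 12 2 3]
t=10: x=[66.0000 65.4750 61.3150 56.4800 33.5250 13.1550 3.1550 2.8950] k=[66 65 62 58 34 16 5 6]
t=11: x=[65.8950 64.7900 61.8950 55.9000 34.6300 16.7350 6.2600 5.8950] k=[65 66 61 53 34 17 10 5]
t=12: x=[65.1050 65.3700 60.6850 51.8450 34.2100 18.0500 10.2100 5.5250] k=[61 62 63 50 32 15 9 3]
t=13: x=[61.1050 62.0000 61.5300 49.4750 32.1050 16.1550 9.0000 3.6300] k=[58 63 63 45 28 17 7 3]
t=14: x=[58.5250 62.4750 61.1100 45.1050 28.6300 17.1050 7.6300 3.4200] k=[57 64 59 45 27 13 9 4]
t=15: x=[57.7350 62.7400 58.0550 44.5800 27.4200 14.0500 8.8950 4.5250] k=[62 66 57 46 29 10 12 2]
t=16: x=[62.4200 64.6350 56.7900 45.3700 28.7900 12.2050 10.7400 3.0500] k=[63 62 58 44 29 8 7 6]
t=17: x=[62.8950 61.6850 56.9500 43.8950 28.3700 10.1000 7.0000 6.1050] k=[66 65 60 46 26 6 9 7]
t=18: x=[65.8950 64.5800 59.0550 45.3700 26.0000 8.4150 8.4750 7.2100] k=[63 61 62 49 30 11 9 11]
t=19: x=[62.7900 61.3150 60.5300 48.3700 30.0000 12.7850 9.4200 10.7900] k=[64 57 60 50 26 11 13 9]

0.6142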